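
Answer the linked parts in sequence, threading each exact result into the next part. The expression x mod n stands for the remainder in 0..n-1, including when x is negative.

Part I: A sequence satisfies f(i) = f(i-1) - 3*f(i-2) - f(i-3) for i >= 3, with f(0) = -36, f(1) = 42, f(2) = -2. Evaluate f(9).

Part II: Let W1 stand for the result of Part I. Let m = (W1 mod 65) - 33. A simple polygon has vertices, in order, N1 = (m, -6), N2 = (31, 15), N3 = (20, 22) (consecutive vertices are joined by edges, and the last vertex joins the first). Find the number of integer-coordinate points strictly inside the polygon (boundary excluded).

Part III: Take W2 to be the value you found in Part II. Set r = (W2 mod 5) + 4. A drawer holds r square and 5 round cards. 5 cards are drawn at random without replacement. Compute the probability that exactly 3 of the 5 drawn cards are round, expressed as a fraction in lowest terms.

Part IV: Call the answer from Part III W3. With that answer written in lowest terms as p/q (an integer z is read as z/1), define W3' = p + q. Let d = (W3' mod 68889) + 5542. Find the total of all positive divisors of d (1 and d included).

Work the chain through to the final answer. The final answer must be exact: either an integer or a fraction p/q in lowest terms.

Part I: f(3) = 1*(-2) - 3*(42) - 1*(-36) = -92; iterating: f(3)=-92, f(4)=-128, f(5)=150, f(6)=626, f(7)=304, f(8)=-1724, f(9)=-3262; answer -3262
Part II: W1 = -3262; m = 20; cross terms: (20*15 - 31*-6)=486, (31*22 - 20*15)=382, (20*-6 - 20*22)=-560; twice the area = |308| = 308; area = 154; boundary points = 1 + 1 + 28 = 30; strictly interior points = area - boundary/2 + 1 = 140; answer 140
Part III: W2 = 140; r = 4; total draws C(9,5) = 126; favorable C(5,3)*C(4,2) = 60; P = 10/21; answer 10/21
Part IV: W3 = 10/21; threaded value p + q = 31; d = 5573; 5573 is prime, so its only divisors are 1 and 5573; sigma = 1 + 5573 = 5574; answer 5574

5574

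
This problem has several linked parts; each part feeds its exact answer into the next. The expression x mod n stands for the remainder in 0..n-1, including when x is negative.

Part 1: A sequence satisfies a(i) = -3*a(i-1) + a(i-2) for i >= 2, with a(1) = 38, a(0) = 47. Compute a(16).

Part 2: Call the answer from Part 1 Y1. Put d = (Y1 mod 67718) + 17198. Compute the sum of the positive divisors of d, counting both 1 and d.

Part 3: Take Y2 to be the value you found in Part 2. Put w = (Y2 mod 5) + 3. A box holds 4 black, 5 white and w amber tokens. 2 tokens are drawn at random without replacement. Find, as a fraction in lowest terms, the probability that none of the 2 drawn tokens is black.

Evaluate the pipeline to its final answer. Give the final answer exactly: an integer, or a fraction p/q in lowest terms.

11/20

Part 1: a(2) = -3*(38) + 1*(47) = -67; iterating: a(2)=-67, a(3)=239, a(4)=-784, a(5)=2591, a(6)=-8557, a(7)=28262, a(8)=-93343, a(9)=308291, a(10)=-1018216, a(11)=3362939, a(12)=-11107033, a(13)=36684038, a(14)=-121159147, a(15)=400161479, a(16)=-1321643584; answer -1321643584
Part 2: Y1 = -1321643584; d = 25820; 25820 = 2^2 * 5 * 1291; sigma = (1 + 2 + 4) * (1 + 5) * (1 + 1291) = 7 * 6 * 1292 = 54264; answer 54264
Part 3: Y2 = 54264; w = 7; total draws C(16,2) = 120; favorable C(12,2) = 66; P = 11/20; answer 11/20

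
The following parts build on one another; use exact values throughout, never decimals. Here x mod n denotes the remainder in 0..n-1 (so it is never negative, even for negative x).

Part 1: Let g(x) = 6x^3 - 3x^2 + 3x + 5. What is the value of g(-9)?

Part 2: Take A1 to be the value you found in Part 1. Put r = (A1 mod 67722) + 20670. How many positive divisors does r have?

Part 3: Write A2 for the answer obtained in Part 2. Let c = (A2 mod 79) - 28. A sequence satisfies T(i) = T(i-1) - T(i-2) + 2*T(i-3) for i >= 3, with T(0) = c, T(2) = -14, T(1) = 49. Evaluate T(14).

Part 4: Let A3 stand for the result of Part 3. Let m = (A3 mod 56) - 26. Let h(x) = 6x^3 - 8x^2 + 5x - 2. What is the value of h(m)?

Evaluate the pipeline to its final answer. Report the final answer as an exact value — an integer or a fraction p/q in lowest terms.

Part 1: 6*(-9)^3 - 3*(-9)^2 + 3*(-9)^1 + 5 = (-4374) + (-243) + (-27) + (5) = -4639; answer -4639
Part 2: A1 = -4639; r = 83753; 83753 = 61 * 1373; number of divisors = (1+1) * (1+1) = 4; answer 4
Part 3: A2 = 4; c = -24; T(3) = 1*(-14) - 1*(49) + 2*(-24) = -111; iterating: T(3)=-111, T(4)=1, T(5)=84, T(6)=-139, T(7)=-221, T(8)=86, T(9)=29, T(10)=-499, T(11)=-356, T(12)=201, T(13)=-441, T(14)=-1354; answer -1354
Part 4: A3 = -1354; m = 20; 6*(20)^3 - 8*(20)^2 + 5*(20)^1 - 2 = (48000) + (-3200) + (100) + (-2) = 44898; answer 44898

44898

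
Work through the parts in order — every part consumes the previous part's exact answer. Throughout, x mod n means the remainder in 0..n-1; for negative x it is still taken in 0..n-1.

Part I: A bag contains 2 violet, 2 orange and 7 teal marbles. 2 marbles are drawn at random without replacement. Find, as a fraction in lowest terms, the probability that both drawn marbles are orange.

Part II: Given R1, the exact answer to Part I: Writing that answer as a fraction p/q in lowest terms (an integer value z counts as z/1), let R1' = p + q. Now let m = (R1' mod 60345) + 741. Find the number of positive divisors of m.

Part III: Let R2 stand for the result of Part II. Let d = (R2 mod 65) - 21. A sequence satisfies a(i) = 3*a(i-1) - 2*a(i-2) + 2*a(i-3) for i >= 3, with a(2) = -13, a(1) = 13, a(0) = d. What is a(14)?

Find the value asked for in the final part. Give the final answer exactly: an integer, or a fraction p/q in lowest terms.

Part I: total draws C(11,2) = 55; favorable C(2,2) = 1; P = 1/55; answer 1/55
Part II: R1 = 1/55; threaded value p + q = 56; m = 797; 797 is prime, so its only divisors are 1 and 797; count = 2; answer 2
Part III: R2 = 2; d = -19; a(3) = 3*(-13) - 2*(13) + 2*(-19) = -103; iterating: a(3)=-103, a(4)=-257, a(5)=-591, a(6)=-1465, a(7)=-3727, a(8)=-9433, a(9)=-23775, a(10)=-59913, a(11)=-151055, a(12)=-380889, a(13)=-960383, a(14)=-2421481; answer -2421481

-2421481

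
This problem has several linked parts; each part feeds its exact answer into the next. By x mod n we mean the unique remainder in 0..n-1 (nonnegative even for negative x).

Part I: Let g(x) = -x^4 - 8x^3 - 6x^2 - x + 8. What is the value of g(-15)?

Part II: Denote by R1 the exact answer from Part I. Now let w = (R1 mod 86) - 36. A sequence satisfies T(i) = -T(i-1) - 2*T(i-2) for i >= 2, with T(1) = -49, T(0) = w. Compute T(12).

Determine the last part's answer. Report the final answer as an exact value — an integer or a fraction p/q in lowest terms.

457

Part I: -1*(-15)^4 - 8*(-15)^3 - 6*(-15)^2 - 1*(-15)^1 + 8 = (-50625) + (27000) + (-1350) + (15) + (8) = -24952; answer -24952
Part II: R1 = -24952; w = 38; T(2) = -1*(-49) - 2*(38) = -27; iterating: T(2)=-27, T(3)=125, T(4)=-71, T(5)=-179, T(6)=321, T(7)=37, T(8)=-679, T(9)=605, T(10)=753, T(11)=-1963, T(12)=457; answer 457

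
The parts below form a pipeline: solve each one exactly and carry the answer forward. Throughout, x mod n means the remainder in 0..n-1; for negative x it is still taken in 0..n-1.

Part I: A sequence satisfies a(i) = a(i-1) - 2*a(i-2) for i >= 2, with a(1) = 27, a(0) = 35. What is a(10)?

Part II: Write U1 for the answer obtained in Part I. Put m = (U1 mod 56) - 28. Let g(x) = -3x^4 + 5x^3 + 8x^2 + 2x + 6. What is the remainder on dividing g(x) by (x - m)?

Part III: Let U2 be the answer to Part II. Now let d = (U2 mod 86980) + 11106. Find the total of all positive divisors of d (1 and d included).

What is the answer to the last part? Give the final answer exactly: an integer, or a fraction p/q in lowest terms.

114912

Part I: a(2) = 1*(27) - 2*(35) = -43; iterating: a(2)=-43, a(3)=-97, a(4)=-11, a(5)=183, a(6)=205, a(7)=-161, a(8)=-571, a(9)=-249, a(10)=893; answer 893
Part II: U1 = 893; m = 25; remainder = value at the root: -3*(25)^4 + 5*(25)^3 + 8*(25)^2 + 2*(25)^1 + 6 = (-1171875) + (78125) + (5000) + (50) + (6) = -1088694; answer -1088694
Part III: U2 = -1088694; d = 53152; 53152 = 2^5 * 11 * 151; sigma = (1 + 2 + 4 + 8 + 16 + 32) * (1 + 11) * (1 + 151) = 63 * 12 * 152 = 114912; answer 114912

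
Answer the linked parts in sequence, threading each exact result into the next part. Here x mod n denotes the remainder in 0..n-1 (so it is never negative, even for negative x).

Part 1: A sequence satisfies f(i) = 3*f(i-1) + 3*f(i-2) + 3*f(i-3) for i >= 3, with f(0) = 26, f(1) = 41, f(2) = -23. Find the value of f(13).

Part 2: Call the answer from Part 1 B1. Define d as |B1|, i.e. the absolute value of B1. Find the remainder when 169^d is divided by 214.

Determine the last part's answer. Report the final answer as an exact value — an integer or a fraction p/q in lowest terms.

Part 1: f(3) = 3*(-23) + 3*(41) + 3*(26) = 132; iterating: f(3)=132, f(4)=450, f(5)=1677, f(6)=6777, f(7)=26712, f(8)=105498, f(9)=416961, f(10)=1647513, f(11)=6509916, f(12)=25723170, f(13)=101641797; answer 101641797
Part 2: B1 = 101641797; d = 101641797; squarings mod 214: 169^1=169, 169^2=99, 169^4=171, 169^8=137, 169^16=151, 169^32=117, 169^64=207, 169^128=49, 169^256=47, 169^512=69, 169^1024=53, 169^2048=27, 169^4096=87, 169^8192=79, 169^16384=35, 169^32768=155, 169^65536=57, 169^131072=39, 169^262144=23, 169^524288=101, 169^1048576=143, 169^2097152=119, 169^4194304=37, 169^8388608=85, 169^16777216=163, 169^33554432=33, 169^67108864=19; 169^101641797 = 169^1 * 169^4 * 169^64 * 169^512 * 169^1024 * 169^2048 * 169^8192 * 169^16384 * 169^32768 * 169^131072 * 169^262144 * 169^524288 * 169^33554432 * 169^67108864 = 193 (mod 214); answer 193

193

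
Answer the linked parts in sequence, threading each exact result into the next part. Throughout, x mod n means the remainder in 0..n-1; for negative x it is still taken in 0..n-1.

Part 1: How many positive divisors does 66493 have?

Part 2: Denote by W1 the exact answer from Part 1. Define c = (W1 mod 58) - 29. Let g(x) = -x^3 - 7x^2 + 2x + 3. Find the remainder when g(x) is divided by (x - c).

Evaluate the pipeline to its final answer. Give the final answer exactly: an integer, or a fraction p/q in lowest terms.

Part 1: 66493 = 7^2 * 23 * 59; number of divisors = (2+1) * (1+1) * (1+1) = 12; answer 12
Part 2: W1 = 12; c = -17; remainder = value at the root: -1*(-17)^3 - 7*(-17)^2 + 2*(-17)^1 + 3 = (4913) + (-2023) + (-34) + (3) = 2859; answer 2859

2859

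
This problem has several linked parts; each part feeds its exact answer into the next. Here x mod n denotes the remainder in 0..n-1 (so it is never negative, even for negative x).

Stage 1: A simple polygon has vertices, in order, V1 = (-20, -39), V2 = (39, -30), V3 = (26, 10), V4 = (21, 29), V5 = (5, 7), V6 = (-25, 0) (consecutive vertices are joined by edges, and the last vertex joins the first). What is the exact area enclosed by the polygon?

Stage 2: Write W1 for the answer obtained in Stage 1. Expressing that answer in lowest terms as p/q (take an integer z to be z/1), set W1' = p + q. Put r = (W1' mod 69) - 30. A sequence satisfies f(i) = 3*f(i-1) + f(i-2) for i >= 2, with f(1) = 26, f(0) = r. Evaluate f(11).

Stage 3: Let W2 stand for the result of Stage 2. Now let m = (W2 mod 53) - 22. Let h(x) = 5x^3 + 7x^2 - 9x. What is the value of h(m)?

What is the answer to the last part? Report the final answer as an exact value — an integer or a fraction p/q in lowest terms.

Stage 1: cross terms: (-20*-30 - 39*-39)=2121, (39*10 - 26*-30)=1170, (26*29 - 21*10)=544, (21*7 - 5*29)=2, (5*0 - -25*7)=175, (-25*-39 - -20*0)=975; twice the area = |4987| = 4987; area = 4987/2; answer 4987/2
Stage 2: W1 = 4987/2; threaded value p + q = 4989; r = -9; f(2) = 3*(26) + 1*(-9) = 69; iterating: f(2)=69, f(3)=233, f(4)=768, f(5)=2537, f(6)=8379, f(7)=27674, f(8)=91401, f(9)=301877, f(10)=997032, f(11)=3292973; answer 3292973
Stage 3: W2 = 3292973; m = 8; 5*(8)^3 + 7*(8)^2 - 9*(8)^1 = (2560) + (448) + (-72) = 2936; answer 2936

2936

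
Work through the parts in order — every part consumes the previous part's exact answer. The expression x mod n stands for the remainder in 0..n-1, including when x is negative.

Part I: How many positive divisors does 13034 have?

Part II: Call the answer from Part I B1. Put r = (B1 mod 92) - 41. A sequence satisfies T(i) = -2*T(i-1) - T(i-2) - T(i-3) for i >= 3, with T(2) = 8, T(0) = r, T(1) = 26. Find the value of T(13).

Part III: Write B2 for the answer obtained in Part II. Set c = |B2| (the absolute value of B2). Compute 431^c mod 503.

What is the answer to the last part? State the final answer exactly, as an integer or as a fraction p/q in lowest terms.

409

Part I: 13034 = 2 * 7^3 * 19; number of divisors = (1+1) * (3+1) * (1+1) = 16; answer 16
Part II: B1 = 16; r = -25; T(3) = -2*(8) - 1*(26) - 1*(-25) = -17; iterating: T(3)=-17, T(4)=0, T(5)=9, T(6)=-1, T(7)=-7, T(8)=6, T(9)=-4, T(10)=9, T(11)=-20, T(12)=35, T(13)=-59; answer -59
Part III: B2 = -59; c = 59; squarings mod 503: 431^1=431, 431^2=154, 431^4=75, 431^8=92, 431^16=416, 431^32=24; 431^59 = 431^1 * 431^2 * 431^8 * 431^16 * 431^32 = 409 (mod 503); answer 409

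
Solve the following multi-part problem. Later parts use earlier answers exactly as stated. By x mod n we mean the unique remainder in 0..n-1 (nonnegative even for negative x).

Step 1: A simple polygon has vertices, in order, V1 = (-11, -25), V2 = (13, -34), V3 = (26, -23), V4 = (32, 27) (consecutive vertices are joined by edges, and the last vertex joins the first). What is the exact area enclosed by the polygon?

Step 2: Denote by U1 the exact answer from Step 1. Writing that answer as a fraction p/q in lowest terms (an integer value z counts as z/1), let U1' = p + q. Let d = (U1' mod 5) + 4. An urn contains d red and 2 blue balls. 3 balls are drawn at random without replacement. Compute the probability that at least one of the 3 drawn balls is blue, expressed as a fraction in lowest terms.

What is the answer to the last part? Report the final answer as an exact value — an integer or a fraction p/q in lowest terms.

5/7

Step 1: cross terms: (-11*-34 - 13*-25)=699, (13*-23 - 26*-34)=585, (26*27 - 32*-23)=1438, (32*-25 - -11*27)=-503; twice the area = |2219| = 2219; area = 2219/2; answer 2219/2
Step 2: U1 = 2219/2; threaded value p + q = 2221; d = 5; total draws C(7,3) = 35; complement C(5,3) = 10; favorable 35 - 10 = 25; P = 5/7; answer 5/7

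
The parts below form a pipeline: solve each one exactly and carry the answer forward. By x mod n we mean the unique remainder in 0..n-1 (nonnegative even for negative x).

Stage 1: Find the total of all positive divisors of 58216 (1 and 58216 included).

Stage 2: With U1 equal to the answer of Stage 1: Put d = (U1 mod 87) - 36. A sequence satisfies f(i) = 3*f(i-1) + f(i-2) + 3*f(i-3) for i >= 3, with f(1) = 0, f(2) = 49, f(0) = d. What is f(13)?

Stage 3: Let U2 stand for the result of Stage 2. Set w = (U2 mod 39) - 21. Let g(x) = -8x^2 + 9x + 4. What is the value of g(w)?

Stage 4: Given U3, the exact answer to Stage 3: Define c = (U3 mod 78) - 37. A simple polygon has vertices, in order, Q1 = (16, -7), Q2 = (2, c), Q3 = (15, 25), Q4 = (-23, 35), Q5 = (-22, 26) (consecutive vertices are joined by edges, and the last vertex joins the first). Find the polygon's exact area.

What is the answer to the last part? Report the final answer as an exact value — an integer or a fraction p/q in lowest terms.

546

Stage 1: 58216 = 2^3 * 19 * 383; sigma = (1 + 2 + 4 + 8) * (1 + 19) * (1 + 383) = 15 * 20 * 384 = 115200; answer 115200
Stage 2: U1 = 115200; d = -24; f(3) = 3*(49) + 1*(0) + 3*(-24) = 75; iterating: f(3)=75, f(4)=274, f(5)=1044, f(6)=3631, f(7)=12759, f(8)=45040, f(9)=158772, f(10)=559633, f(11)=1972791, f(12)=6954322, f(13)=24514656; answer 24514656
Stage 3: U2 = 24514656; w = 15; -8*(15)^2 + 9*(15)^1 + 4 = (-1800) + (135) + (4) = -1661; answer -1661
Stage 4: U3 = -1661; c = 18; cross terms: (16*18 - 2*-7)=302, (2*25 - 15*18)=-220, (15*35 - -23*25)=1100, (-23*26 - -22*35)=172, (-22*-7 - 16*26)=-262; twice the area = |1092| = 1092; area = 546; answer 546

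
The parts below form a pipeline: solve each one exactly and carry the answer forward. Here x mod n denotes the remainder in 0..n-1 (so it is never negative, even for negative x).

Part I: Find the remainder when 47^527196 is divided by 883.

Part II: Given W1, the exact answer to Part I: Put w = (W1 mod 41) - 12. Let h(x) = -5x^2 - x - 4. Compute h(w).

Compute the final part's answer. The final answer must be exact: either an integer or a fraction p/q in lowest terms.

Part I: squarings mod 883: 47^1=47, 47^2=443, 47^4=223, 47^8=281, 47^16=374, 47^32=362, 47^64=360, 47^128=682, 47^256=666, 47^512=290, 47^1024=215, 47^2048=309, 47^4096=117, 47^8192=444, 47^16384=227, 47^32768=315, 47^65536=329, 47^131072=515, 47^262144=325, 47^524288=548; 47^527196 = 47^4 * 47^8 * 47^16 * 47^64 * 47^256 * 47^512 * 47^2048 * 47^524288 = 865 (mod 883); answer 865
Part II: W1 = 865; w = -8; -5*(-8)^2 - 1*(-8)^1 - 4 = (-320) + (8) + (-4) = -316; answer -316

-316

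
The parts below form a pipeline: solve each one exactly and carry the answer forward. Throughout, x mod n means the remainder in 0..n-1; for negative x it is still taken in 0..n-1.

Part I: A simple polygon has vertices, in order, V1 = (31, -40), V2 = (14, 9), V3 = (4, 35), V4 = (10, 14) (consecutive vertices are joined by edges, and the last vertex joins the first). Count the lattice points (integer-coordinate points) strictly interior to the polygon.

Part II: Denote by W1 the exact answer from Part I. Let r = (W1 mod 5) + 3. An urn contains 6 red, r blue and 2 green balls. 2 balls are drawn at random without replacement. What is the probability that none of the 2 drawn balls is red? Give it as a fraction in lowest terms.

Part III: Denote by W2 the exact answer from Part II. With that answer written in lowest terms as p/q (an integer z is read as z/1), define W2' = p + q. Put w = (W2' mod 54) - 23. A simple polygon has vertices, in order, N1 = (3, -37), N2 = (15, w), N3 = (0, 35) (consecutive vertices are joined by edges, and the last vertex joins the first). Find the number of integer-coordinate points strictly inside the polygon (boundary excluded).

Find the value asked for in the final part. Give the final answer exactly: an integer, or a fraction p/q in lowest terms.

Part I: cross terms: (31*9 - 14*-40)=839, (14*35 - 4*9)=454, (4*14 - 10*35)=-294, (10*-40 - 31*14)=-834; twice the area = |165| = 165; area = 165/2; boundary points = 1 + 2 + 3 + 3 = 9; strictly interior points = area - boundary/2 + 1 = 79; answer 79
Part II: W1 = 79; r = 7; total draws C(15,2) = 105; favorable C(9,2) = 36; P = 12/35; answer 12/35
Part III: W2 = 12/35; threaded value p + q = 47; w = 24; cross terms: (3*24 - 15*-37)=627, (15*35 - 0*24)=525, (0*-37 - 3*35)=-105; twice the area = |1047| = 1047; area = 1047/2; boundary points = 1 + 1 + 3 = 5; strictly interior points = area - boundary/2 + 1 = 522; answer 522

522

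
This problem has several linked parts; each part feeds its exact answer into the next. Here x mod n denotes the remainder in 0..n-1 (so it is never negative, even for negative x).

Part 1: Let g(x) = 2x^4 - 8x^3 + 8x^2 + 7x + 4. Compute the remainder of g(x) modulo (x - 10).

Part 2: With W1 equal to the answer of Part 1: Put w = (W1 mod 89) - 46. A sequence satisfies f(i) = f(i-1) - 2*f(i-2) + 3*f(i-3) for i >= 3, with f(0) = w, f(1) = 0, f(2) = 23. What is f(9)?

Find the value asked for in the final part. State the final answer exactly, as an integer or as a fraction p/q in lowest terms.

-219

Part 1: remainder = value at the root: 2*(10)^4 - 8*(10)^3 + 8*(10)^2 + 7*(10)^1 + 4 = (20000) + (-8000) + (800) + (70) + (4) = 12874; answer 12874
Part 2: W1 = 12874; w = 12; f(3) = 1*(23) - 2*(0) + 3*(12) = 59; iterating: f(3)=59, f(4)=13, f(5)=-36, f(6)=115, f(7)=226, f(8)=-112, f(9)=-219; answer -219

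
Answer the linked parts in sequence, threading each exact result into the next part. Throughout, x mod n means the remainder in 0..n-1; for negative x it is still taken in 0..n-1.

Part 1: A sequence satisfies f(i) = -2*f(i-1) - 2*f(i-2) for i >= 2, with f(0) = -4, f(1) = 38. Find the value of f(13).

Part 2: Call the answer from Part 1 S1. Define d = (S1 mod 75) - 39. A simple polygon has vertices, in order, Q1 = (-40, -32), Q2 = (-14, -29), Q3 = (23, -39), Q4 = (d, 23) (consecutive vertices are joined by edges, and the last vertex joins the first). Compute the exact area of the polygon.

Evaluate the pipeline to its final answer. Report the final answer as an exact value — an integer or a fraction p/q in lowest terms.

Part 1: f(2) = -2*(38) - 2*(-4) = -68; iterating: f(2)=-68, f(3)=60, f(4)=16, f(5)=-152, f(6)=272, f(7)=-240, f(8)=-64, f(9)=608, f(10)=-1088, f(11)=960, f(12)=256, f(13)=-2432; answer -2432
Part 2: S1 = -2432; d = 4; cross terms: (-40*-29 - -14*-32)=712, (-14*-39 - 23*-29)=1213, (23*23 - 4*-39)=685, (4*-32 - -40*23)=792; twice the area = |3402| = 3402; area = 1701; answer 1701

1701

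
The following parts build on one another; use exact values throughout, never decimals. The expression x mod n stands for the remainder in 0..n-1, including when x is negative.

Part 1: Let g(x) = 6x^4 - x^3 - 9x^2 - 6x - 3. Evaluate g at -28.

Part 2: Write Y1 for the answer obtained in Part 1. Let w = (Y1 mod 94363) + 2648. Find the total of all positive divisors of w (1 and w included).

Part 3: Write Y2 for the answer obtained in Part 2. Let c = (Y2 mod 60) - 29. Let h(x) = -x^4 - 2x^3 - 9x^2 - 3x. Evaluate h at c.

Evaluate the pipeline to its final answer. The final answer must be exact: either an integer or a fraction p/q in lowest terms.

-665985

Part 1: 6*(-28)^4 - 1*(-28)^3 - 9*(-28)^2 - 6*(-28)^1 - 3 = (3687936) + (21952) + (-7056) + (168) + (-3) = 3702997; answer 3702997
Part 2: Y1 = 3702997; w = 25488; 25488 = 2^4 * 3^3 * 59; sigma = (1 + 2 + 4 + 8 + 16) * (1 + 3 + 9 + 27) * (1 + 59) = 31 * 40 * 60 = 74400; answer 74400
Part 3: Y2 = 74400; c = -29; -1*(-29)^4 - 2*(-29)^3 - 9*(-29)^2 - 3*(-29)^1 = (-707281) + (48778) + (-7569) + (87) = -665985; answer -665985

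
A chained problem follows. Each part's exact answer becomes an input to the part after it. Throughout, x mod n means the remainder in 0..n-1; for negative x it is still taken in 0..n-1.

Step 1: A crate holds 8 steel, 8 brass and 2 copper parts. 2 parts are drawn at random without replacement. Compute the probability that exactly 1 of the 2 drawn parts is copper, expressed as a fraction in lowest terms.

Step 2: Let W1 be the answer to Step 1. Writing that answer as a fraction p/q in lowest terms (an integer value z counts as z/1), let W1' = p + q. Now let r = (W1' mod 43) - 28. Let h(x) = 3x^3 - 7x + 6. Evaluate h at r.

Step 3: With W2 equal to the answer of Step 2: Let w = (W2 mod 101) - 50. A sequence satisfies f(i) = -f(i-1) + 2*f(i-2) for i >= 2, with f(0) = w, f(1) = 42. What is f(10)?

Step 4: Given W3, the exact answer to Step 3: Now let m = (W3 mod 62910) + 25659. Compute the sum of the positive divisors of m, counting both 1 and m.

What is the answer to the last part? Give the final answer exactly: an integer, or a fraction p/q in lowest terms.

130944

Step 1: total draws C(18,2) = 153; favorable C(2,1)*C(16,1) = 32; P = 32/153; answer 32/153
Step 2: W1 = 32/153; threaded value p + q = 185; r = -15; 3*(-15)^3 - 7*(-15)^1 + 6 = (-10125) + (105) + (6) = -10014; answer -10014
Step 3: W2 = -10014; w = 36; f(2) = -1*(42) + 2*(36) = 30; iterating: f(2)=30, f(3)=54, f(4)=6, f(5)=102, f(6)=-90, f(7)=294, f(8)=-474, f(9)=1062, f(10)=-2010; answer -2010
Step 4: W3 = -2010; m = 86559; 86559 = 3 * 11 * 43 * 61; sigma = (1 + 3) * (1 + 11) * (1 + 43) * (1 + 61) = 4 * 12 * 44 * 62 = 130944; answer 130944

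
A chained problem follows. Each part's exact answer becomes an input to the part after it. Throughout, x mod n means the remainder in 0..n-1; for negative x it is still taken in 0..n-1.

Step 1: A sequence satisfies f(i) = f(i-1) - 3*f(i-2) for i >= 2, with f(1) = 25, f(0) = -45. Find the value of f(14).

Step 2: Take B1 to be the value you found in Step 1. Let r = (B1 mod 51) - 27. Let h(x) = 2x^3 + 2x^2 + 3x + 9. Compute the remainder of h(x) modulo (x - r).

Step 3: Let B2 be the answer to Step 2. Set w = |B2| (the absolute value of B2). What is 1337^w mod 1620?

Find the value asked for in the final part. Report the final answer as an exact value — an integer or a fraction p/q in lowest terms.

Step 1: f(2) = 1*(25) - 3*(-45) = 160; iterating: f(2)=160, f(3)=85, f(4)=-395, f(5)=-650, f(6)=535, f(7)=2485, f(8)=880, f(9)=-6575, f(10)=-9215, f(11)=10510, f(12)=38155, f(13)=6625, f(14)=-107840; answer -107840
Step 2: B1 = -107840; r = -2; remainder = value at the root: 2*(-2)^3 + 2*(-2)^2 + 3*(-2)^1 + 9 = (-16) + (8) + (-6) + (9) = -5; answer -5
Step 3: B2 = -5; w = 5; squarings mod 1620: 1337^1=1337, 1337^2=709, 1337^4=481; 1337^5 = 1337^1 * 1337^4 = 1577 (mod 1620); answer 1577

1577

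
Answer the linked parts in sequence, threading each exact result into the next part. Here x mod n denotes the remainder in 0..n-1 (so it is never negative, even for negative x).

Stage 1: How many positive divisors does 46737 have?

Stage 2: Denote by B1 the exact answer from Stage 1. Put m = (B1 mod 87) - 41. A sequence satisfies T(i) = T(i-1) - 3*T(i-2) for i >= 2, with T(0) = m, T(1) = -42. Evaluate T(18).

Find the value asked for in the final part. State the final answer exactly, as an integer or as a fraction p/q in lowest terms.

590181

Stage 1: 46737 = 3^4 * 577; number of divisors = (4+1) * (1+1) = 10; answer 10
Stage 2: B1 = 10; m = -31; T(2) = 1*(-42) - 3*(-31) = 51; iterating: T(2)=51, T(3)=177, T(4)=24, T(5)=-507, T(6)=-579, T(7)=942, T(8)=2679, T(9)=-147, T(10)=-8184, T(11)=-7743, T(12)=16809, T(13)=40038, T(14)=-10389, T(15)=-130503, T(16)=-99336, T(17)=292173, T(18)=590181; answer 590181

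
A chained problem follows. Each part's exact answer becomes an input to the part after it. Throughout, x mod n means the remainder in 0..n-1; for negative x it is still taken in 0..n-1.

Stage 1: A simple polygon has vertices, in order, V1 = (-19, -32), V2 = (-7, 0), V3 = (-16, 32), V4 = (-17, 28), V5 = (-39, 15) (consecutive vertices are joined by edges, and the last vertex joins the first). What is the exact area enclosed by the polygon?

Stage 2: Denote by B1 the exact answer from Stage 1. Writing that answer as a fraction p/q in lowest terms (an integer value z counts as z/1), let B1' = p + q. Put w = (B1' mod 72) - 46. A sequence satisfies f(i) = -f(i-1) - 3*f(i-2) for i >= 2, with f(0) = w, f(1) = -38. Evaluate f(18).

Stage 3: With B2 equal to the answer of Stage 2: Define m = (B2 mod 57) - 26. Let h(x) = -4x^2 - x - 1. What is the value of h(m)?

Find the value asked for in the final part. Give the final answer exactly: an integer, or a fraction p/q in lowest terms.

Stage 1: cross terms: (-19*0 - -7*-32)=-224, (-7*32 - -16*0)=-224, (-16*28 - -17*32)=96, (-17*15 - -39*28)=837, (-39*-32 - -19*15)=1533; twice the area = |2018| = 2018; area = 1009; answer 1009
Stage 2: B1 = 1009; threaded value p + q = 1010; w = -44; f(2) = -1*(-38) - 3*(-44) = 170; iterating: f(2)=170, f(3)=-56, f(4)=-454, f(5)=622, f(6)=740, f(7)=-2606, f(8)=386, f(9)=7432, f(10)=-8590, f(11)=-13706, f(12)=39476, f(13)=1642, f(14)=-120070, f(15)=115144, f(16)=245066, f(17)=-590498, f(18)=-144700; answer -144700
Stage 3: B2 = -144700; m = -3; -4*(-3)^2 - 1*(-3)^1 - 1 = (-36) + (3) + (-1) = -34; answer -34

-34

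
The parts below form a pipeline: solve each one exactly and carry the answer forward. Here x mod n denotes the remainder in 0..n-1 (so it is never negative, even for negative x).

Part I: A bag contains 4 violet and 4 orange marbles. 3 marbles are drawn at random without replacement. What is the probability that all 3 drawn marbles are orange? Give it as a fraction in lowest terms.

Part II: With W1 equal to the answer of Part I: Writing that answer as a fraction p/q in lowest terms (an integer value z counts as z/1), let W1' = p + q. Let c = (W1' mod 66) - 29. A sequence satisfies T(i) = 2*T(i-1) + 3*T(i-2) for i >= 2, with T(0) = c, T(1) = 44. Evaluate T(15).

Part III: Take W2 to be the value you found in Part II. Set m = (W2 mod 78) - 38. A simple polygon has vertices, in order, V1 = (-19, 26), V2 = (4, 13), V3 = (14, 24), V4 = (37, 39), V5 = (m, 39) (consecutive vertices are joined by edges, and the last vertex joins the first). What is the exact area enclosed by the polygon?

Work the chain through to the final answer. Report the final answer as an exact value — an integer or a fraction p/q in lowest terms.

1015/2

Part I: total draws C(8,3) = 56; favorable C(4,3) = 4; P = 1/14; answer 1/14
Part II: W1 = 1/14; threaded value p + q = 15; c = -14; T(2) = 2*(44) + 3*(-14) = 46; iterating: T(2)=46, T(3)=224, T(4)=586, T(5)=1844, T(6)=5446, T(7)=16424, T(8)=49186, T(9)=147644, T(10)=442846, T(11)=1328624, T(12)=3985786, T(13)=11957444, T(14)=35872246, T(15)=107616824; answer 107616824
Part III: W2 = 107616824; m = 30; cross terms: (-19*13 - 4*26)=-351, (4*24 - 14*13)=-86, (14*39 - 37*24)=-342, (37*39 - 30*39)=273, (30*26 - -19*39)=1521; twice the area = |1015| = 1015; area = 1015/2; answer 1015/2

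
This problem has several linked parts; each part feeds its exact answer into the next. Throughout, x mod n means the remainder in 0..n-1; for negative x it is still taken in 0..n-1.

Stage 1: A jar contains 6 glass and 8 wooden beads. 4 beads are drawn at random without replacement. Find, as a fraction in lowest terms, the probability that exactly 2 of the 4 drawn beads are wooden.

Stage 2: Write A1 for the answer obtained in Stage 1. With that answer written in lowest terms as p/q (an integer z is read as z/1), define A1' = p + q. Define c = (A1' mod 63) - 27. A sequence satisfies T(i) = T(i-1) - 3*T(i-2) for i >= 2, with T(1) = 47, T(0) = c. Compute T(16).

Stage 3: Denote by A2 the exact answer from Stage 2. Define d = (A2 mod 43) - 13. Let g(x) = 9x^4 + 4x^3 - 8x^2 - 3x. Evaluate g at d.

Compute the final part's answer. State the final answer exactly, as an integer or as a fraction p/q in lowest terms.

Stage 1: total draws C(14,4) = 1001; favorable C(8,2)*C(6,2) = 420; P = 60/143; answer 60/143
Stage 2: A1 = 60/143; threaded value p + q = 203; c = -13; T(2) = 1*(47) - 3*(-13) = 86; iterating: T(2)=86, T(3)=-55, T(4)=-313, T(5)=-148, T(6)=791, T(7)=1235, T(8)=-1138, T(9)=-4843, T(10)=-1429, T(11)=13100, T(12)=17387, T(13)=-21913, T(14)=-74074, T(15)=-8335, T(16)=213887; answer 213887
Stage 3: A2 = 213887; d = -8; 9*(-8)^4 + 4*(-8)^3 - 8*(-8)^2 - 3*(-8)^1 = (36864) + (-2048) + (-512) + (24) = 34328; answer 34328

34328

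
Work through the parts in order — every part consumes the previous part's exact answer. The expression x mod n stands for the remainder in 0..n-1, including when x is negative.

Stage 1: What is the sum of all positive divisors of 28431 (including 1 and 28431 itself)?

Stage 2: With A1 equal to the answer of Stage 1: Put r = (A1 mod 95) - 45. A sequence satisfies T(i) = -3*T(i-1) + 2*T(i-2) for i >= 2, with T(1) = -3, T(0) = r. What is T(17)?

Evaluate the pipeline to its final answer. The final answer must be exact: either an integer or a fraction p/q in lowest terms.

1514274267

Stage 1: 28431 = 3^7 * 13; sigma = (1 + 3 + 9 + 27 + 81 + 243 + 729 + 2187) * (1 + 13) = 3280 * 14 = 45920; answer 45920
Stage 2: A1 = 45920; r = -10; T(2) = -3*(-3) + 2*(-10) = -11; iterating: T(2)=-11, T(3)=27, T(4)=-103, T(5)=363, T(6)=-1295, T(7)=4611, T(8)=-16423, T(9)=58491, T(10)=-208319, T(11)=741939, T(12)=-2642455, T(13)=9411243, T(14)=-33518639, T(15)=119378403, T(16)=-425172487, T(17)=1514274267; answer 1514274267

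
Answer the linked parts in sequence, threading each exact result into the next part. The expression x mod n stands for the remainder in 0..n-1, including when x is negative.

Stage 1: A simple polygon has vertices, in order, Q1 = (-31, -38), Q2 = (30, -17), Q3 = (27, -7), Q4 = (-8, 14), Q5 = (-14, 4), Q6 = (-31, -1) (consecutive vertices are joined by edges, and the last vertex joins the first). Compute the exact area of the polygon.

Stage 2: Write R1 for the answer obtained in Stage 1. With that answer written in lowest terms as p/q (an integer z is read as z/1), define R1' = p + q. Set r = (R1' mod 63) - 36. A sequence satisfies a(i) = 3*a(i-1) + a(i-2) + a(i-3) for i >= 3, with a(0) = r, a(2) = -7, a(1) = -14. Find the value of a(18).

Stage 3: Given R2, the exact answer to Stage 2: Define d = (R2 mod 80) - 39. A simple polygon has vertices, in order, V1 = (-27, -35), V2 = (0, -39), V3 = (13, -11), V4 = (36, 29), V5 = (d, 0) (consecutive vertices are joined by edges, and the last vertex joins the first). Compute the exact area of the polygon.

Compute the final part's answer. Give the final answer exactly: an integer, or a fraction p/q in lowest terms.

3229/2

Stage 1: cross terms: (-31*-17 - 30*-38)=1667, (30*-7 - 27*-17)=249, (27*14 - -8*-7)=322, (-8*4 - -14*14)=164, (-14*-1 - -31*4)=138, (-31*-38 - -31*-1)=1147; twice the area = |3687| = 3687; area = 3687/2; answer 3687/2
Stage 2: R1 = 3687/2; threaded value p + q = 3689; r = -1; a(3) = 3*(-7) + 1*(-14) + 1*(-1) = -36; iterating: a(3)=-36, a(4)=-129, a(5)=-430, a(6)=-1455, a(7)=-4924, a(8)=-16657, a(9)=-56350, a(10)=-190631, a(11)=-644900, a(12)=-2181681, a(13)=-7380574, a(14)=-24968303, a(15)=-84467164, a(16)=-285750369, a(17)=-966686574, a(18)=-3270277255; answer -3270277255
Stage 3: R2 = -3270277255; d = -14; cross terms: (-27*-39 - 0*-35)=1053, (0*-11 - 13*-39)=507, (13*29 - 36*-11)=773, (36*0 - -14*29)=406, (-14*-35 - -27*0)=490; twice the area = |3229| = 3229; area = 3229/2; answer 3229/2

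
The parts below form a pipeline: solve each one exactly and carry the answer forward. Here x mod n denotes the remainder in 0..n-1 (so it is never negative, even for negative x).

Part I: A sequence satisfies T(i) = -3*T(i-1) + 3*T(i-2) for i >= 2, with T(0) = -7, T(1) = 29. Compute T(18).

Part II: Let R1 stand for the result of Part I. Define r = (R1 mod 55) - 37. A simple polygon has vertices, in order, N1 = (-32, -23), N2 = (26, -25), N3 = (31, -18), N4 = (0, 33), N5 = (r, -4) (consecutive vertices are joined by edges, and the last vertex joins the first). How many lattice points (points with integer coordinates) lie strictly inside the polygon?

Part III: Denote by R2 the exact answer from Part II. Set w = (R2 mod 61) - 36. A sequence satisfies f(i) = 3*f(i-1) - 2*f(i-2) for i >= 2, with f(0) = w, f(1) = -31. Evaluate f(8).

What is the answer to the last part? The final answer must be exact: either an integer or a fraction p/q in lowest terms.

Part I: T(2) = -3*(29) + 3*(-7) = -108; iterating: T(2)=-108, T(3)=411, T(4)=-1557, T(5)=5904, T(6)=-22383, T(7)=84861, T(8)=-321732, T(9)=1219779, T(10)=-4624533, T(11)=17532936, T(12)=-66472407, T(13)=252016029, T(14)=-955465308, T(15)=3622444011, T(16)=-13733727957, T(17)=52068515904, T(18)=-197406731583; answer -197406731583
Part II: R1 = -197406731583; r = -10; cross terms: (-32*-25 - 26*-23)=1398, (26*-18 - 31*-25)=307, (31*33 - 0*-18)=1023, (0*-4 - -10*33)=330, (-10*-23 - -32*-4)=102; twice the area = |3160| = 3160; area = 1580; boundary points = 2 + 1 + 1 + 1 + 1 = 6; strictly interior points = area - boundary/2 + 1 = 1578; answer 1578
Part III: R2 = 1578; w = 17; f(2) = 3*(-31) - 2*(17) = -127; iterating: f(2)=-127, f(3)=-319, f(4)=-703, f(5)=-1471, f(6)=-3007, f(7)=-6079, f(8)=-12223; answer -12223

-12223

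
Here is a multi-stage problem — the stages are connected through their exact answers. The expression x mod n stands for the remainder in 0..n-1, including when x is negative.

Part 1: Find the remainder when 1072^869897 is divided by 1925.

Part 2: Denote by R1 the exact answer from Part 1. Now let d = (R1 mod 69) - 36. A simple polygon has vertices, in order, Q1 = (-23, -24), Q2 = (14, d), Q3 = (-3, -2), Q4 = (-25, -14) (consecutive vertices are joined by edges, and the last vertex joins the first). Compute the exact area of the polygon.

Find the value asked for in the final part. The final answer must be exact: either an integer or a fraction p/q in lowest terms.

Part 1: squarings mod 1925: 1072^1=1072, 1072^2=1884, 1072^4=1681, 1072^8=1786, 1072^16=71, 1072^32=1191, 1072^64=1681, 1072^128=1786, 1072^256=71, 1072^512=1191, 1072^1024=1681, 1072^2048=1786, 1072^4096=71, 1072^8192=1191, 1072^16384=1681, 1072^32768=1786, 1072^65536=71, 1072^131072=1191, 1072^262144=1681, 1072^524288=1786; 1072^869897 = 1072^1 * 1072^8 * 1072^512 * 1072^1024 * 1072^16384 * 1072^65536 * 1072^262144 * 1072^524288 = 1037 (mod 1925); answer 1037
Part 2: R1 = 1037; d = -34; cross terms: (-23*-34 - 14*-24)=1118, (14*-2 - -3*-34)=-130, (-3*-14 - -25*-2)=-8, (-25*-24 - -23*-14)=278; twice the area = |1258| = 1258; area = 629; answer 629

629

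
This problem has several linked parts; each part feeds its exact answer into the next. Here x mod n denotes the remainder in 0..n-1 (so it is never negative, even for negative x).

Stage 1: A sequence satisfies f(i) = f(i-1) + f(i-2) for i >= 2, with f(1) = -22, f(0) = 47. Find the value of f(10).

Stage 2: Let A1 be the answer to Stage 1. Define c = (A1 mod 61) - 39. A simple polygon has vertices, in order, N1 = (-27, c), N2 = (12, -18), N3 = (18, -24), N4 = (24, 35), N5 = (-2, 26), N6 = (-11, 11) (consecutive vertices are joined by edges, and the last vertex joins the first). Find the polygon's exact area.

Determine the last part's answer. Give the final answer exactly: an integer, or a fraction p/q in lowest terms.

1687

Stage 1: f(2) = 1*(-22) + 1*(47) = 25; iterating: f(2)=25, f(3)=3, f(4)=28, f(5)=31, f(6)=59, f(7)=90, f(8)=149, f(9)=239, f(10)=388; answer 388
Stage 2: A1 = 388; c = -17; cross terms: (-27*-18 - 12*-17)=690, (12*-24 - 18*-18)=36, (18*35 - 24*-24)=1206, (24*26 - -2*35)=694, (-2*11 - -11*26)=264, (-11*-17 - -27*11)=484; twice the area = |3374| = 3374; area = 1687; answer 1687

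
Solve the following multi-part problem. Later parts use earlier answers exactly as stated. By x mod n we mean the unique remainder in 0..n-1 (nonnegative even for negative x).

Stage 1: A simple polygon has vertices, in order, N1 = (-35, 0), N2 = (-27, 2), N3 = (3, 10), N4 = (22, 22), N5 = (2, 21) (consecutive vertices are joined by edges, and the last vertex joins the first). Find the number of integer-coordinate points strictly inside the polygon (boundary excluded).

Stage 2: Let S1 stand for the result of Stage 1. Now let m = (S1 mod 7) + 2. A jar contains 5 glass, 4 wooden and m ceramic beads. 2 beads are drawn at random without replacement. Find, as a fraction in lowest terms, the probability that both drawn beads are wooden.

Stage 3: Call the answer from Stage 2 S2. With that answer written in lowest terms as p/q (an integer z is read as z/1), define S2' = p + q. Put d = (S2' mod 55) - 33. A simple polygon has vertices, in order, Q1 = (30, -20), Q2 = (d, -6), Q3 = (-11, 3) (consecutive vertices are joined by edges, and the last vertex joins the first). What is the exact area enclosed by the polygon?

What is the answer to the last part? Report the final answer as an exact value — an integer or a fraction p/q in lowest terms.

Stage 1: cross terms: (-35*2 - -27*0)=-70, (-27*10 - 3*2)=-276, (3*22 - 22*10)=-154, (22*21 - 2*22)=418, (2*0 - -35*21)=735; twice the area = |653| = 653; area = 653/2; boundary points = 2 + 2 + 1 + 1 + 1 = 7; strictly interior points = area - boundary/2 + 1 = 324; answer 324
Stage 2: S1 = 324; m = 4; total draws C(13,2) = 78; favorable C(4,2) = 6; P = 1/13; answer 1/13
Stage 3: S2 = 1/13; threaded value p + q = 14; d = -19; cross terms: (30*-6 - -19*-20)=-560, (-19*3 - -11*-6)=-123, (-11*-20 - 30*3)=130; twice the area = |-553| = 553; area = 553/2; answer 553/2

553/2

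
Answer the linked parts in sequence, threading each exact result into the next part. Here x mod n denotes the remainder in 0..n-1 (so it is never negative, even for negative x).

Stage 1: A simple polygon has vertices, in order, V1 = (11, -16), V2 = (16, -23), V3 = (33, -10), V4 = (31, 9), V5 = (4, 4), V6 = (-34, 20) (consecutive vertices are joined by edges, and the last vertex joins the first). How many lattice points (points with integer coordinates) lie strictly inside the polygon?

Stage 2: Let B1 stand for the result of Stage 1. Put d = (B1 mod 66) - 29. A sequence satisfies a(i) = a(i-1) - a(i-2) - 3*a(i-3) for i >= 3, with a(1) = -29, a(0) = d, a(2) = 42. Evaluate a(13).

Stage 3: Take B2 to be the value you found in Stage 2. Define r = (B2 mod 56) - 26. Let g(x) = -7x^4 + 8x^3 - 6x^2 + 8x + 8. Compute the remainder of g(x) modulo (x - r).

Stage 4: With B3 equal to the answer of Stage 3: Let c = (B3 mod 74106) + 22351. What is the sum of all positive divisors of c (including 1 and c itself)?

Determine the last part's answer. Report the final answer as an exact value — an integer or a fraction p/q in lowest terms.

231168

Stage 1: cross terms: (11*-23 - 16*-16)=3, (16*-10 - 33*-23)=599, (33*9 - 31*-10)=607, (31*4 - 4*9)=88, (4*20 - -34*4)=216, (-34*-16 - 11*20)=324; twice the area = |1837| = 1837; area = 1837/2; boundary points = 1 + 1 + 1 + 1 + 2 + 9 = 15; strictly interior points = area - boundary/2 + 1 = 912; answer 912
Stage 2: B1 = 912; d = 25; a(3) = 1*(42) - 1*(-29) - 3*(25) = -4; iterating: a(3)=-4, a(4)=41, a(5)=-81, a(6)=-110, a(7)=-152, a(8)=201, a(9)=683, a(10)=938, a(11)=-348, a(12)=-3335, a(13)=-5801; answer -5801
Stage 3: B2 = -5801; r = -3; remainder = value at the root: -7*(-3)^4 + 8*(-3)^3 - 6*(-3)^2 + 8*(-3)^1 + 8 = (-567) + (-216) + (-54) + (-24) + (8) = -853; answer -853
Stage 4: B3 = -853; c = 95604; 95604 = 2^2 * 3 * 31 * 257; sigma = (1 + 2 + 4) * (1 + 3) * (1 + 31) * (1 + 257) = 7 * 4 * 32 * 258 = 231168; answer 231168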